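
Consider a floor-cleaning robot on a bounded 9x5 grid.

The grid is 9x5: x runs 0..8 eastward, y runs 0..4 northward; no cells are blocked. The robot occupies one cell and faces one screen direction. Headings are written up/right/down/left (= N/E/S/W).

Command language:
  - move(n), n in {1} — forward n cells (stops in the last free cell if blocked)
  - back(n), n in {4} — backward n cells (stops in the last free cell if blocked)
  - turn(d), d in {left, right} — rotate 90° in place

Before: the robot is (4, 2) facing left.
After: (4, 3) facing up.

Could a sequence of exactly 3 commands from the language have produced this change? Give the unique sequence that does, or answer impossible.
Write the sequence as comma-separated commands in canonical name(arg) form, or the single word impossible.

checked all 3-command options: none fits.

impossible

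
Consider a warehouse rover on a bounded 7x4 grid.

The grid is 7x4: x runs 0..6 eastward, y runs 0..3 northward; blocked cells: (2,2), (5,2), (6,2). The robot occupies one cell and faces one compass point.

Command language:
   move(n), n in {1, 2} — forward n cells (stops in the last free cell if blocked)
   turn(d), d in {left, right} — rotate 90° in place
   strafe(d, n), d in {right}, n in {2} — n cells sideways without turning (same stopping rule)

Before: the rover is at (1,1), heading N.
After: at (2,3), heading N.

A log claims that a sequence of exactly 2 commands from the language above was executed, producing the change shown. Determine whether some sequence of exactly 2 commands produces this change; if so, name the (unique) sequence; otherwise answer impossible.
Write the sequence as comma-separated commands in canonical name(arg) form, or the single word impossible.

all 25 sequences checked — none match.

impossible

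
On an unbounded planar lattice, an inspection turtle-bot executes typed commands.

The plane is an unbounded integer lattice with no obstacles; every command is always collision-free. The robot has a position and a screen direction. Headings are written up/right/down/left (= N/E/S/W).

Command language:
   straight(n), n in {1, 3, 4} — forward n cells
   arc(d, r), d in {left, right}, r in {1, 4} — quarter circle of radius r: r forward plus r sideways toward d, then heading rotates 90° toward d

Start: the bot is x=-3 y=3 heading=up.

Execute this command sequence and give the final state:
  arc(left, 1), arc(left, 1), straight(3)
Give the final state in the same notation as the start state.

from: x=-3 y=3 heading=up
[1] after arc(left, 1): x=-4 y=4 heading=left
[2] after arc(left, 1): x=-5 y=3 heading=down
[3] after straight(3): x=-5 y=0 heading=down

x=-5 y=0 heading=down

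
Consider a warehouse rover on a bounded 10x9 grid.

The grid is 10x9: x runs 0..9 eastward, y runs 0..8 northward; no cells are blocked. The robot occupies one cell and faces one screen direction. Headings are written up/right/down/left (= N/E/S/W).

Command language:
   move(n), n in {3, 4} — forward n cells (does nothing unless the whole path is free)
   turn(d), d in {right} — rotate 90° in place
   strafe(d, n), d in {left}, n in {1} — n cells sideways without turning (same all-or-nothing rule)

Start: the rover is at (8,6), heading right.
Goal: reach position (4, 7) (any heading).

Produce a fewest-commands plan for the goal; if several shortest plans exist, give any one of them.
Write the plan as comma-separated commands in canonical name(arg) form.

strafe(left, 1), turn(right), turn(right), move(4)

start: at (8,6), heading right
step 1 (strafe(left, 1)): at (8,7), heading right
step 2 (turn(right)): at (8,7), heading down
step 3 (turn(right)): at (8,7), heading left
step 4 (move(4)): at (4,7), heading left
minimal: 4 command(s), checked below 4.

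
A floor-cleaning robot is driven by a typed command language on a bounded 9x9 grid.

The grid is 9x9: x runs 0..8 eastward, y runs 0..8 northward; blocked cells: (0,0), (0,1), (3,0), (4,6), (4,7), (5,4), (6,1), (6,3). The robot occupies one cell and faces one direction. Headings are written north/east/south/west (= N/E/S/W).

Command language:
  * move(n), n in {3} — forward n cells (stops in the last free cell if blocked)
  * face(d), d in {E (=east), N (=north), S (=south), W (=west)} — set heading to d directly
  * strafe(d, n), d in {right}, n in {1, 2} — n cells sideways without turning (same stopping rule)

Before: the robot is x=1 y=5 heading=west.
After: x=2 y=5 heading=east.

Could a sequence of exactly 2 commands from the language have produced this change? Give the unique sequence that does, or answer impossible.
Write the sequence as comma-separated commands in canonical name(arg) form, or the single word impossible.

impossible

all 49 sequences checked — none match.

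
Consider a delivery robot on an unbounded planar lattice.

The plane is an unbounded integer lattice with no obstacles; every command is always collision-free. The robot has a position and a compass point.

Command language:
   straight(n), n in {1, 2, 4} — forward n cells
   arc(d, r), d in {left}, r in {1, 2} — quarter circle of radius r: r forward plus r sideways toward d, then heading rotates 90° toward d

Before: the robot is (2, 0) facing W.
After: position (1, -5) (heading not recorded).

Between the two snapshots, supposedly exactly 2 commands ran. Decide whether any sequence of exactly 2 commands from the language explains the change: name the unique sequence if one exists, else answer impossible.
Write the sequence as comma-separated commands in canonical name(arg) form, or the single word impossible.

arc(left, 1), straight(4)

key: running straight(4) before arc(left, 1) would end elsewhere — order is forced
start: (2, 0) facing W
[1] after arc(left, 1): (1, -1) facing S
[2] after straight(4): (1, -5) facing S
all 25 alternatives checked — unique.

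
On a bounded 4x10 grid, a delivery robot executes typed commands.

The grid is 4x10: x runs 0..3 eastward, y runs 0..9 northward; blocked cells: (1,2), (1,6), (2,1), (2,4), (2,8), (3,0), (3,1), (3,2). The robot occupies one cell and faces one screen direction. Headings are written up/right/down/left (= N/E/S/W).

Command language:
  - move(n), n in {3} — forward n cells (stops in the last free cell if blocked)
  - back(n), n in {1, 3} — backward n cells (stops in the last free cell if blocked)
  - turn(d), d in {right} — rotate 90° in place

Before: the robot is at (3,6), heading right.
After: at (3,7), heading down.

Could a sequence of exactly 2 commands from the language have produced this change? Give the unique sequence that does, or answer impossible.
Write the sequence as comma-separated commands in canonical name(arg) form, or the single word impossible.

key: order matters: swapping turn(right) and back(1) lands elsewhere
start: at (3,6), heading right
[1] after turn(right): at (3,6), heading down
[2] after back(1): at (3,7), heading down
all 16 alternatives checked — unique.

turn(right), back(1)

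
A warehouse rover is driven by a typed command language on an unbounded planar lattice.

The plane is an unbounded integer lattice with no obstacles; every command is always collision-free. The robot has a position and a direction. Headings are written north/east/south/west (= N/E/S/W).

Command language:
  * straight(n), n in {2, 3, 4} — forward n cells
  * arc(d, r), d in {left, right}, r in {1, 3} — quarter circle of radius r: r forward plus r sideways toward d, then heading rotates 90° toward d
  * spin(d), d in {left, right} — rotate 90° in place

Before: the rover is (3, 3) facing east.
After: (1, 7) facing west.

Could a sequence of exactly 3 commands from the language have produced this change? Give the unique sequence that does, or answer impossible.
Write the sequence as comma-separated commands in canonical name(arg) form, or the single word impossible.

key: running straight(4) before arc(left, 3) would end elsewhere — order is forced
initial: (3, 3) facing east
t=1 arc(left, 3) ⇒ (6, 6) facing north
t=2 arc(left, 1) ⇒ (5, 7) facing west
t=3 straight(4) ⇒ (1, 7) facing west
all 729 alternatives checked — unique.

arc(left, 3), arc(left, 1), straight(4)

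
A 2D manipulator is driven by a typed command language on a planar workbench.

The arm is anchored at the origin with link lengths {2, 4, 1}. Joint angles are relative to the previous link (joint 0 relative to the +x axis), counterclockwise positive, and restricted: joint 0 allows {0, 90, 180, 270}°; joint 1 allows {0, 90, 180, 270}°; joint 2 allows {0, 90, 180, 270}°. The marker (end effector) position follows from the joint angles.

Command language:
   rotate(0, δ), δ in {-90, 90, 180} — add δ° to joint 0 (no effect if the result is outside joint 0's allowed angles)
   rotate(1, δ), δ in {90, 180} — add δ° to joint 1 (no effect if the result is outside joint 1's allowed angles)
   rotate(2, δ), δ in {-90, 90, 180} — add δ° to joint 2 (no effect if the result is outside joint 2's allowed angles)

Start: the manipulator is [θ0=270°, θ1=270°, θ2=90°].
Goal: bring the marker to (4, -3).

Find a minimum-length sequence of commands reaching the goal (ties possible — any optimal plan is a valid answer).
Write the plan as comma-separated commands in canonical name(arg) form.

t0: [θ0=270°, θ1=270°, θ2=90°]
t=1 rotate(1, 180) ⇒ [θ0=270°, θ1=90°, θ2=90°]
t=2 rotate(2, 180) ⇒ [θ0=270°, θ1=90°, θ2=270°]
shorter routes all fall short; 2 is best.

rotate(1, 180), rotate(2, 180)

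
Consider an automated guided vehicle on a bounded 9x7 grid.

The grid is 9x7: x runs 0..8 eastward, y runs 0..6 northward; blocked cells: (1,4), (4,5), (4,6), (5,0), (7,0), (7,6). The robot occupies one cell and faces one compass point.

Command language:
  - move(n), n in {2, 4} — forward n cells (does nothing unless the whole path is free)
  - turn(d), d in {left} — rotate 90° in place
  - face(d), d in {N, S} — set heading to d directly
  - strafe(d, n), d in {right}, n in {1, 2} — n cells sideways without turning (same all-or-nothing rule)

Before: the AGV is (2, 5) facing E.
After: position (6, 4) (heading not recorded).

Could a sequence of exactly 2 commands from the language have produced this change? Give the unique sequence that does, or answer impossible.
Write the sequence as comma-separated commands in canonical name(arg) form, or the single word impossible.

strafe(right, 1), move(4)

key: running move(4) before strafe(right, 1) would end elsewhere — order is forced
from: (2, 5) facing E
step 1 (strafe(right, 1)): (2, 4) facing E
step 2 (move(4)): (6, 4) facing E
all 49 alternatives checked — unique.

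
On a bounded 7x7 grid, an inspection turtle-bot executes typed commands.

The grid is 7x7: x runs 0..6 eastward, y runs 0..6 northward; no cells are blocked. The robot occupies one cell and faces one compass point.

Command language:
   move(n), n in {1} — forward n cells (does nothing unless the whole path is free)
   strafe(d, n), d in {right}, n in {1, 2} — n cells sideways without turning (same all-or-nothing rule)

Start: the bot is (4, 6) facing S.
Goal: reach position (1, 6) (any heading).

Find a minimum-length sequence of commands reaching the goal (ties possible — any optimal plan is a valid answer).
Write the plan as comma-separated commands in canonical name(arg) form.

from: (4, 6) facing S
step 1 (strafe(right, 2)): (2, 6) facing S
step 2 (strafe(right, 1)): (1, 6) facing S
no 1-step plan works, so 2 is optimal.

strafe(right, 2), strafe(right, 1)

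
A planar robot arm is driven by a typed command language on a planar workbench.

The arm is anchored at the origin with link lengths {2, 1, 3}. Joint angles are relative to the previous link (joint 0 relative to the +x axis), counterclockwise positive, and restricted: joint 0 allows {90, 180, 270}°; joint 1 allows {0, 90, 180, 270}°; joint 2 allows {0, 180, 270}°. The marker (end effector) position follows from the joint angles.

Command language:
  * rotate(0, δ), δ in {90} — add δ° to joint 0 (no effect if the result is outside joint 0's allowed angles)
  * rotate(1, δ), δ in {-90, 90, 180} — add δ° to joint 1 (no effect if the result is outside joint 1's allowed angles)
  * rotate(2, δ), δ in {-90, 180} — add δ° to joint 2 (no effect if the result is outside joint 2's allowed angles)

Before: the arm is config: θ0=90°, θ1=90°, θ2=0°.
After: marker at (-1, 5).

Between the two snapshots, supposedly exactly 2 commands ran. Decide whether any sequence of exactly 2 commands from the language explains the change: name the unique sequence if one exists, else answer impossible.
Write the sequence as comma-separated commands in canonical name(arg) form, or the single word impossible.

key: running rotate(2, 180) before rotate(2, -90) would end elsewhere — order is forced
t0: config: θ0=90°, θ1=90°, θ2=0°
1. rotate(2, -90) → config: θ0=90°, θ1=90°, θ2=270°
2. rotate(2, 180) → config: θ0=90°, θ1=90°, θ2=270°
uniquely the one of 36 2-step routes that fits.

rotate(2, -90), rotate(2, 180)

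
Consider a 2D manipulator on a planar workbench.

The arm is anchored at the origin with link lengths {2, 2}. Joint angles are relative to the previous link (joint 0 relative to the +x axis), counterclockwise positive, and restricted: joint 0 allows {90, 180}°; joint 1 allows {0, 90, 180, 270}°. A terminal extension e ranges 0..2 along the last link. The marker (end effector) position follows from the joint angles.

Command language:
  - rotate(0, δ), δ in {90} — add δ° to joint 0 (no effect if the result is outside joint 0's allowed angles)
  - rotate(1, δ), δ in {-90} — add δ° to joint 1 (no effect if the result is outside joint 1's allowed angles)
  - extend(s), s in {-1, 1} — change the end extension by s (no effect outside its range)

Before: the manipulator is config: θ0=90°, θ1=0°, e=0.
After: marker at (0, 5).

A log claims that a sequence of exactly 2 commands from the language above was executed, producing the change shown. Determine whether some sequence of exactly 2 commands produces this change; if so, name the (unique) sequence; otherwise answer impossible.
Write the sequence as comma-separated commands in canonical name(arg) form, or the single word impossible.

extend(-1), extend(1)

key: order matters: swapping extend(-1) and extend(1) lands elsewhere
t0: config: θ0=90°, θ1=0°, e=0
1. extend(-1) → config: θ0=90°, θ1=0°, e=0
2. extend(1) → config: θ0=90°, θ1=0°, e=1
no other 2-command option fits: unique.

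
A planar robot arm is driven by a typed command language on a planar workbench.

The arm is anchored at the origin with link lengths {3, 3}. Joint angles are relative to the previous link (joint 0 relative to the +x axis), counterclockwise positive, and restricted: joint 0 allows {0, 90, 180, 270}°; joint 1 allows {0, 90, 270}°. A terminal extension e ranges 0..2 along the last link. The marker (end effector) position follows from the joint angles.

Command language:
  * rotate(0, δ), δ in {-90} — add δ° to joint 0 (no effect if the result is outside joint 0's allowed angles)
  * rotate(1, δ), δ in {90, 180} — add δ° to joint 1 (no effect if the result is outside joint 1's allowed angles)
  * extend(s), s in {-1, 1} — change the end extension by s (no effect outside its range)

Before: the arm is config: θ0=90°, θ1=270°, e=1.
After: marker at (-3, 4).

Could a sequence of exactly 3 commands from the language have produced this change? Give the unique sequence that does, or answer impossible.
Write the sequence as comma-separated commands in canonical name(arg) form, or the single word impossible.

rotate(0, -90), rotate(0, -90), rotate(0, -90)

start: config: θ0=90°, θ1=270°, e=1
1. rotate(0, -90) → config: θ0=0°, θ1=270°, e=1
2. rotate(0, -90) → config: θ0=270°, θ1=270°, e=1
3. rotate(0, -90) → config: θ0=180°, θ1=270°, e=1
all 125 alternatives checked — unique.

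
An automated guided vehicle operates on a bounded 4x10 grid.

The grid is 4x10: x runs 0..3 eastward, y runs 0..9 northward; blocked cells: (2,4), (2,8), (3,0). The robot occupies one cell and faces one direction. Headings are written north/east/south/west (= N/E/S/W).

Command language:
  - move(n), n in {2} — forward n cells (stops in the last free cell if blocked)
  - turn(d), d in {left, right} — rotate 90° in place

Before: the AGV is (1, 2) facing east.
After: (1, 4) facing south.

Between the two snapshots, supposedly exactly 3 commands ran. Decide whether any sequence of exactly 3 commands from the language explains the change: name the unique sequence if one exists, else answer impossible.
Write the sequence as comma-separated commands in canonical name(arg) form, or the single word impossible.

impossible

no 3-step route produces this change.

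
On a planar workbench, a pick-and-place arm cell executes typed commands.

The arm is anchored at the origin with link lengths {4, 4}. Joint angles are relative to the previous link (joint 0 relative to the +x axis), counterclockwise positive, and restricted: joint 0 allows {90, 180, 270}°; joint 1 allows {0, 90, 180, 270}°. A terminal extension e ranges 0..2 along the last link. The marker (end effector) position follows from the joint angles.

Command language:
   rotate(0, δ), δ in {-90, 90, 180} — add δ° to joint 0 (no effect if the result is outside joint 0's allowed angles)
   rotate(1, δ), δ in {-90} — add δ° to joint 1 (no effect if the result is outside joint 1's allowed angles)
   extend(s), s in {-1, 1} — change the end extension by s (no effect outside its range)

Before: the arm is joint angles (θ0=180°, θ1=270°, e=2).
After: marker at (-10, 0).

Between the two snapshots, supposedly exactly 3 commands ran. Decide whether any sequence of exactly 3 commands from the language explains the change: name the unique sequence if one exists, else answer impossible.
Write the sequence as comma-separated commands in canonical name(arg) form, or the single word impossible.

start: joint angles (θ0=180°, θ1=270°, e=2)
step 1 (rotate(1, -90)): joint angles (θ0=180°, θ1=180°, e=2)
step 2 (rotate(1, -90)): joint angles (θ0=180°, θ1=90°, e=2)
step 3 (rotate(1, -90)): joint angles (θ0=180°, θ1=0°, e=2)
all 216 alternatives checked — unique.

rotate(1, -90), rotate(1, -90), rotate(1, -90)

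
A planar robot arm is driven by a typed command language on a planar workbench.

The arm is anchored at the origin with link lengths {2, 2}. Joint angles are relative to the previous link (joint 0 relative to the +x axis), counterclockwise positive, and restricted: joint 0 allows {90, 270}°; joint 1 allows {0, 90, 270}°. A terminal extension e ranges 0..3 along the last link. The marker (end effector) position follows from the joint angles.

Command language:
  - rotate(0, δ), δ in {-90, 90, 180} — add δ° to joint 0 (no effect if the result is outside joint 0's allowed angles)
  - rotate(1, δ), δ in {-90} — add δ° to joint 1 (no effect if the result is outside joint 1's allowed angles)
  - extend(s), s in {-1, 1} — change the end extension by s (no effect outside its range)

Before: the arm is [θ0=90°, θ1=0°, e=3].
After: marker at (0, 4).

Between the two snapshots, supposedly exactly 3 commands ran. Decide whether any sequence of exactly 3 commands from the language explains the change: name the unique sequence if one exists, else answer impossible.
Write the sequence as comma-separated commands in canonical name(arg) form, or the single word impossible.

t0: [θ0=90°, θ1=0°, e=3]
[1] after extend(-1): [θ0=90°, θ1=0°, e=2]
[2] after extend(-1): [θ0=90°, θ1=0°, e=1]
[3] after extend(-1): [θ0=90°, θ1=0°, e=0]
uniquely the one of 216 3-step routes that fits.

extend(-1), extend(-1), extend(-1)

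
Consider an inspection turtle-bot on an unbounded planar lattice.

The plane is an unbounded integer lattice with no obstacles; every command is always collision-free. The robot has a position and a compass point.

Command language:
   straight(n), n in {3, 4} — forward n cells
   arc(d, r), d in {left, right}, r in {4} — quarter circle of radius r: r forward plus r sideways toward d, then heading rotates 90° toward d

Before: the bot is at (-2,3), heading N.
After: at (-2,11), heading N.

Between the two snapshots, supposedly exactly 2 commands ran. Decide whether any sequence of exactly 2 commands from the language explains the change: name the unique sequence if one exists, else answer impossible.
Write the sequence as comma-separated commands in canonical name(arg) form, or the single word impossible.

straight(4), straight(4)

key: still facing N at the end — nothing in the sequence rotates
t0: at (-2,3), heading N
[1] after straight(4): at (-2,7), heading N
[2] after straight(4): at (-2,11), heading N
all 16 alternatives checked — unique.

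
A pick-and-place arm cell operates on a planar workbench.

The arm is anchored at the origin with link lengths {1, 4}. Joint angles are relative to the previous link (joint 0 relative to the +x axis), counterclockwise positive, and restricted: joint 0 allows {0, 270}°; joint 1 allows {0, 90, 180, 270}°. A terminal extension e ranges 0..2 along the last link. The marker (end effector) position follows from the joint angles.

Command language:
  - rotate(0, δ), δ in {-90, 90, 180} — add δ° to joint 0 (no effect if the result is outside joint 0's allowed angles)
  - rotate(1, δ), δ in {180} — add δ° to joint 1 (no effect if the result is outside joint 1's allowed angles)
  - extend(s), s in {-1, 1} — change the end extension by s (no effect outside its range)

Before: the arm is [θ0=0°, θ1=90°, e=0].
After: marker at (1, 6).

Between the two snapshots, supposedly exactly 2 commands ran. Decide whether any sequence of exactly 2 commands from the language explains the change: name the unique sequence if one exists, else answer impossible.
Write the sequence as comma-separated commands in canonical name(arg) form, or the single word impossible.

from: [θ0=0°, θ1=90°, e=0]
1. extend(1) → [θ0=0°, θ1=90°, e=1]
2. extend(1) → [θ0=0°, θ1=90°, e=2]
all 36 alternatives checked — unique.

extend(1), extend(1)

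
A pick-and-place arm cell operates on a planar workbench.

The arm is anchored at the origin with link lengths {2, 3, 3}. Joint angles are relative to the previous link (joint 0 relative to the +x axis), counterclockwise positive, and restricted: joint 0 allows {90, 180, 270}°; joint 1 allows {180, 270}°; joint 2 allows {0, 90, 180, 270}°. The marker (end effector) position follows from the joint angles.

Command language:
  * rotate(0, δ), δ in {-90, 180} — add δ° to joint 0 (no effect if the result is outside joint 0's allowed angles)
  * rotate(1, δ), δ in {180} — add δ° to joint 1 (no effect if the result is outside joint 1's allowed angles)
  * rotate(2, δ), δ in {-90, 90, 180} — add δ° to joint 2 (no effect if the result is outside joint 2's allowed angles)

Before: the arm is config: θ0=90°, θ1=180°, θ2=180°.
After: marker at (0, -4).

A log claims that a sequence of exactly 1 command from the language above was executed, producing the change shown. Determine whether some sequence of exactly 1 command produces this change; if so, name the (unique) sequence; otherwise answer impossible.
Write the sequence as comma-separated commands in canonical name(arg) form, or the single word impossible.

begin: config: θ0=90°, θ1=180°, θ2=180°
t=1 rotate(2, 180) ⇒ config: θ0=90°, θ1=180°, θ2=0°
all 6 alternatives checked — unique.

rotate(2, 180)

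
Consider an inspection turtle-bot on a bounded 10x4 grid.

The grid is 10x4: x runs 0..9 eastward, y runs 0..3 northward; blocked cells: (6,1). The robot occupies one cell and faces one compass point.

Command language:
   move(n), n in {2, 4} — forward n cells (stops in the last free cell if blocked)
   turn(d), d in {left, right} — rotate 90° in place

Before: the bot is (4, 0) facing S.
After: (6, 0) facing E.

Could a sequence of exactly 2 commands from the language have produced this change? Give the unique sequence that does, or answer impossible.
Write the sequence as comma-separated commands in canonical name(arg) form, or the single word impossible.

key: running move(2) before turn(left) would end elsewhere — order is forced
t0: (4, 0) facing S
1. turn(left) → (4, 0) facing E
2. move(2) → (6, 0) facing E
uniquely the one of 16 2-step routes that fits.

turn(left), move(2)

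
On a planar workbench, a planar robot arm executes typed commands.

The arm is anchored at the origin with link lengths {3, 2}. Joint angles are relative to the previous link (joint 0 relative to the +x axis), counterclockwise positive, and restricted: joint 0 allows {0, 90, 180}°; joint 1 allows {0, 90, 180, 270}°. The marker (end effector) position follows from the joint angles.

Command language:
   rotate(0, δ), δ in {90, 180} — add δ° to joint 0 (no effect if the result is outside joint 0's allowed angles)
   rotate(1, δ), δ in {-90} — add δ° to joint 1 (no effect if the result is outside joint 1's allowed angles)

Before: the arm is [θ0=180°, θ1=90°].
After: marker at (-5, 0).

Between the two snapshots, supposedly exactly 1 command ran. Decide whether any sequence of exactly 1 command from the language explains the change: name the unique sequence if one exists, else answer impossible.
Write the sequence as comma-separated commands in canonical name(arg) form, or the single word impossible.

rotate(1, -90)

from: [θ0=180°, θ1=90°]
1. rotate(1, -90) → [θ0=180°, θ1=0°]
all 3 alternatives checked — unique.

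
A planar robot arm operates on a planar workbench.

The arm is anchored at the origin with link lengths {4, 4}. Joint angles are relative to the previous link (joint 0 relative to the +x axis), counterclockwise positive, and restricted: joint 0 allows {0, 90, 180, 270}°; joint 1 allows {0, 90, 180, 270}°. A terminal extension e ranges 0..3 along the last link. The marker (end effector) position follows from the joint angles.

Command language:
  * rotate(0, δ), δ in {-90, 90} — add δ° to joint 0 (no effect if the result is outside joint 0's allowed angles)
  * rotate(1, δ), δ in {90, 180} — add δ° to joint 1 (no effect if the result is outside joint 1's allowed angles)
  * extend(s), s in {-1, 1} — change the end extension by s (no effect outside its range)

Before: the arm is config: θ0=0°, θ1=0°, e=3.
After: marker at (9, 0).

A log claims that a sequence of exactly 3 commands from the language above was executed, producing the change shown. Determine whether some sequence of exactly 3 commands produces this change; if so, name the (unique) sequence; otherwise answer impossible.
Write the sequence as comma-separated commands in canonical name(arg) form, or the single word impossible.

key: running extend(-1) before extend(1) would end elsewhere — order is forced
start: config: θ0=0°, θ1=0°, e=3
1. extend(1) → config: θ0=0°, θ1=0°, e=3
2. extend(-1) → config: θ0=0°, θ1=0°, e=2
3. extend(-1) → config: θ0=0°, θ1=0°, e=1
all 216 alternatives checked — unique.

extend(1), extend(-1), extend(-1)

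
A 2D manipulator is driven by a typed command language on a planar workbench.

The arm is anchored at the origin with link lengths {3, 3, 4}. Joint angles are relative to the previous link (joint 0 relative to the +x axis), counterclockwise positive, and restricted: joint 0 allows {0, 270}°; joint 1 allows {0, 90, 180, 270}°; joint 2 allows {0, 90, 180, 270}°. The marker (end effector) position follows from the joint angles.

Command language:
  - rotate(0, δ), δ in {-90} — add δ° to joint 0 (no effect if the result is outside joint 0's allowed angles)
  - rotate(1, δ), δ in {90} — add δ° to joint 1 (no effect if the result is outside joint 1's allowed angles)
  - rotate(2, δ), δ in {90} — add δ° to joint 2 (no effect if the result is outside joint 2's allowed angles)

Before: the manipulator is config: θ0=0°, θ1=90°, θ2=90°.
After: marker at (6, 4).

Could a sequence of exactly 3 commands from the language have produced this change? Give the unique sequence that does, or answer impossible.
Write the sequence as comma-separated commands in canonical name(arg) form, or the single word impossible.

from: config: θ0=0°, θ1=90°, θ2=90°
[1] after rotate(1, 90): config: θ0=0°, θ1=180°, θ2=90°
[2] after rotate(1, 90): config: θ0=0°, θ1=270°, θ2=90°
[3] after rotate(1, 90): config: θ0=0°, θ1=0°, θ2=90°
uniquely the one of 27 3-step routes that fits.

rotate(1, 90), rotate(1, 90), rotate(1, 90)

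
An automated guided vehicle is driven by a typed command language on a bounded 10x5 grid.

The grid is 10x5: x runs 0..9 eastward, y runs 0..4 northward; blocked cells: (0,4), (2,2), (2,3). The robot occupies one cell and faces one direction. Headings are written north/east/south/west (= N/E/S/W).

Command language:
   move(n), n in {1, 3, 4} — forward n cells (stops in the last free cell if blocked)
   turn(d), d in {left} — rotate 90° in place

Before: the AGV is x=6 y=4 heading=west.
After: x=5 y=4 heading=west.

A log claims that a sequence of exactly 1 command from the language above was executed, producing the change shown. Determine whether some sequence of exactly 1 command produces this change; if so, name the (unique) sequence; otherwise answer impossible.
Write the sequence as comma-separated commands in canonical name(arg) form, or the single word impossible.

move(1)

key: still facing W — the one step turns nothing
start: x=6 y=4 heading=west
1. move(1) → x=5 y=4 heading=west
no other 1-command option fits: unique.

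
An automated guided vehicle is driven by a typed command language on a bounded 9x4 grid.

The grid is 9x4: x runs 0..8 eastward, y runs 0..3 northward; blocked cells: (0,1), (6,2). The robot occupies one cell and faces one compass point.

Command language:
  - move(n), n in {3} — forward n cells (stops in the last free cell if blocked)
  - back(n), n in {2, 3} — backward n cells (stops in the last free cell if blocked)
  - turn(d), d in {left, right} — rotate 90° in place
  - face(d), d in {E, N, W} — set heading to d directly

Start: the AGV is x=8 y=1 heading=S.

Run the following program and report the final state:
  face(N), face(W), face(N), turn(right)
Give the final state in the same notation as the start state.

start: x=8 y=1 heading=S
step 1 (face(N)): x=8 y=1 heading=N
step 2 (face(W)): x=8 y=1 heading=W
step 3 (face(N)): x=8 y=1 heading=N
step 4 (turn(right)): x=8 y=1 heading=E

x=8 y=1 heading=E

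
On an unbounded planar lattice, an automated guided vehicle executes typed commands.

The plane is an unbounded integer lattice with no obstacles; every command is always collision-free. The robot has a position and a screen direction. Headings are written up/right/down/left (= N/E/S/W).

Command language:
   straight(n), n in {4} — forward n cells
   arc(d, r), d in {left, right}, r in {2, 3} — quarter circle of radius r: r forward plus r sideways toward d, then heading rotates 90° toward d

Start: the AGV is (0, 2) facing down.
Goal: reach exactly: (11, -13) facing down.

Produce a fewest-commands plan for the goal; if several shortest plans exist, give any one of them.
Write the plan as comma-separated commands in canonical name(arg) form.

start: (0, 2) facing down
step 1 (arc(left, 3)): (3, -1) facing right
step 2 (arc(right, 2)): (5, -3) facing down
step 3 (arc(left, 3)): (8, -6) facing right
step 4 (arc(right, 3)): (11, -9) facing down
step 5 (straight(4)): (11, -13) facing down
no 4-step plan works, so 5 is optimal.

arc(left, 3), arc(right, 2), arc(left, 3), arc(right, 3), straight(4)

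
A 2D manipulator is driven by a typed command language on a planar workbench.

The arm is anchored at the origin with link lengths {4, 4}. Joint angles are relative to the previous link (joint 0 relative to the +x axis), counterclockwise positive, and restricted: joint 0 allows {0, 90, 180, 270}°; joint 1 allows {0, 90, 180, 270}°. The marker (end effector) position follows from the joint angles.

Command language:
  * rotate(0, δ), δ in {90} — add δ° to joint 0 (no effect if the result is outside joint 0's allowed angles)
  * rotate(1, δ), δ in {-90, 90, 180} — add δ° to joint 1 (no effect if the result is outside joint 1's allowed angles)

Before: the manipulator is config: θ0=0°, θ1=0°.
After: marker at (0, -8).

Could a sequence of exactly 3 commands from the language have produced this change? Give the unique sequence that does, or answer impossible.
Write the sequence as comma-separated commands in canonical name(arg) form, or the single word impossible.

from: config: θ0=0°, θ1=0°
[1] after rotate(0, 90): config: θ0=90°, θ1=0°
[2] after rotate(0, 90): config: θ0=180°, θ1=0°
[3] after rotate(0, 90): config: θ0=270°, θ1=0°
no other 3-command option fits: unique.

rotate(0, 90), rotate(0, 90), rotate(0, 90)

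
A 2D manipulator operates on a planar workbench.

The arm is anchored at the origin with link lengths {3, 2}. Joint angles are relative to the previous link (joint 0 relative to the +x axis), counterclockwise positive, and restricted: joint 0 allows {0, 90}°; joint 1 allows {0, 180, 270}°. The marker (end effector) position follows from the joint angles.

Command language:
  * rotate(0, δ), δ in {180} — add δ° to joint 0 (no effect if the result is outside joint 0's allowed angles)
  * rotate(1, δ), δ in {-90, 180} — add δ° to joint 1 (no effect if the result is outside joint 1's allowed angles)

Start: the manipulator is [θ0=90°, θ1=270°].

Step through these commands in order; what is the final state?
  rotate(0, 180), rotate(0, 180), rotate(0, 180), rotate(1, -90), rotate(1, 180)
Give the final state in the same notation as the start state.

[θ0=90°, θ1=0°]

begin: [θ0=90°, θ1=270°]
1. rotate(0, 180) → [θ0=90°, θ1=270°]
2. rotate(0, 180) → [θ0=90°, θ1=270°]
3. rotate(0, 180) → [θ0=90°, θ1=270°]
4. rotate(1, -90) → [θ0=90°, θ1=180°]
5. rotate(1, 180) → [θ0=90°, θ1=0°]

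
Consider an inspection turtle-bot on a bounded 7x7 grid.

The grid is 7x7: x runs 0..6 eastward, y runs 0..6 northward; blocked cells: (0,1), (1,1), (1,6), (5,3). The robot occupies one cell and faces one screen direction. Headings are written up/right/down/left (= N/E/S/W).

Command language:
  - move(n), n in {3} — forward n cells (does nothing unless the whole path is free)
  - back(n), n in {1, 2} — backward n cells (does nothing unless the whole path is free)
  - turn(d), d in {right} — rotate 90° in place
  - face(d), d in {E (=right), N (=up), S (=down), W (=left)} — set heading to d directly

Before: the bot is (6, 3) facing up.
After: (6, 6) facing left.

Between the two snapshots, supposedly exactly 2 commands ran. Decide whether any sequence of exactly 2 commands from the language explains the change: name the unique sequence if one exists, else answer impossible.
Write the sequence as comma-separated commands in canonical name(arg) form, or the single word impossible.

move(3), face(W)

key: cell and facing (now W) both changed — the 2 commands mix motion and turning
t0: (6, 3) facing up
1. move(3) → (6, 6) facing up
2. face(W) → (6, 6) facing left
no other 2-command option fits: unique.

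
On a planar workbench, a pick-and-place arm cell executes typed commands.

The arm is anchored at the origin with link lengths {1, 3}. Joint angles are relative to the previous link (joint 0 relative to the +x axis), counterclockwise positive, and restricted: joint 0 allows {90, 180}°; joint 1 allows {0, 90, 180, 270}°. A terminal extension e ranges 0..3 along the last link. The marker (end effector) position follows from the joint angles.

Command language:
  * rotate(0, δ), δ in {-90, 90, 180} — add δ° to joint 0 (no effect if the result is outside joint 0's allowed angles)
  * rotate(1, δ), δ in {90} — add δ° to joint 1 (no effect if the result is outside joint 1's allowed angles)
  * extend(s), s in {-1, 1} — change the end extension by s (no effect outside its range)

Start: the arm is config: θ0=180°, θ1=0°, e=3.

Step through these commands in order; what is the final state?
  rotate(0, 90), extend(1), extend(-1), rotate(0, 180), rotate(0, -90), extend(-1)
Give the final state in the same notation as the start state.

initial: config: θ0=180°, θ1=0°, e=3
t=1 rotate(0, 90) ⇒ config: θ0=180°, θ1=0°, e=3
t=2 extend(1) ⇒ config: θ0=180°, θ1=0°, e=3
t=3 extend(-1) ⇒ config: θ0=180°, θ1=0°, e=2
t=4 rotate(0, 180) ⇒ config: θ0=180°, θ1=0°, e=2
t=5 rotate(0, -90) ⇒ config: θ0=90°, θ1=0°, e=2
t=6 extend(-1) ⇒ config: θ0=90°, θ1=0°, e=1

config: θ0=90°, θ1=0°, e=1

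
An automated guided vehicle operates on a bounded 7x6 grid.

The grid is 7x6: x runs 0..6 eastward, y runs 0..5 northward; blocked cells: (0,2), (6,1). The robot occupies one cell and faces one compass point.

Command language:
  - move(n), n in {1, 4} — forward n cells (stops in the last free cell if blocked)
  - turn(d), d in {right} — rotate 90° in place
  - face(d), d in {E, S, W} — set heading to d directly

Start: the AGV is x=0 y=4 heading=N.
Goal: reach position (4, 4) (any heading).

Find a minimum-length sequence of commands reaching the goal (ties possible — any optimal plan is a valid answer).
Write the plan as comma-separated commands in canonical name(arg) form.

t0: x=0 y=4 heading=N
[1] after turn(right): x=0 y=4 heading=E
[2] after move(4): x=4 y=4 heading=E
nothing shorter than 2 reaches the goal.

turn(right), move(4)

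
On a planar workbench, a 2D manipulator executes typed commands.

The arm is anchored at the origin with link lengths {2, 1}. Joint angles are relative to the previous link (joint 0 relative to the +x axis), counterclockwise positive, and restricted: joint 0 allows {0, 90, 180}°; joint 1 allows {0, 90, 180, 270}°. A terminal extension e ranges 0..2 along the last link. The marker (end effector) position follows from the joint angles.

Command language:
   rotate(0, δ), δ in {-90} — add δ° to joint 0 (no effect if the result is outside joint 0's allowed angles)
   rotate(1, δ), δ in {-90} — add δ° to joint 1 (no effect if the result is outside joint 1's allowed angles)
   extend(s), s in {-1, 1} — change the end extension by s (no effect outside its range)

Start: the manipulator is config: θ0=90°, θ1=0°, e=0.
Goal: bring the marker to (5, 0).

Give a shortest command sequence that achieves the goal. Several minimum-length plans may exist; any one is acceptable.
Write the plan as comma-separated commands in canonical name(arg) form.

t0: config: θ0=90°, θ1=0°, e=0
t=1 extend(1) ⇒ config: θ0=90°, θ1=0°, e=1
t=2 extend(1) ⇒ config: θ0=90°, θ1=0°, e=2
t=3 rotate(0, -90) ⇒ config: θ0=0°, θ1=0°, e=2
minimal: 3 command(s), checked below 3.

extend(1), extend(1), rotate(0, -90)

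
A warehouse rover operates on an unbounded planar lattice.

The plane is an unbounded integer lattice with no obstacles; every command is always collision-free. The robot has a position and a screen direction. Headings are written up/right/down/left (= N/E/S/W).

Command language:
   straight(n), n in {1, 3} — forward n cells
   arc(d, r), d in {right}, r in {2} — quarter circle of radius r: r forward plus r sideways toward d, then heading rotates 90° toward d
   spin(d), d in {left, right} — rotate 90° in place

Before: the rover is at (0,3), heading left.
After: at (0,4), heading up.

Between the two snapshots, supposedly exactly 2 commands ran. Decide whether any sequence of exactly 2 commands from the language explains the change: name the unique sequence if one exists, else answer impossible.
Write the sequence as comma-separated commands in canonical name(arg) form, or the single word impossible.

key: cell and facing (now N) both changed — the 2 commands mix motion and turning
from: at (0,3), heading left
step 1 (spin(right)): at (0,3), heading up
step 2 (straight(1)): at (0,4), heading up
no rival 2-sequence matches.

spin(right), straight(1)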